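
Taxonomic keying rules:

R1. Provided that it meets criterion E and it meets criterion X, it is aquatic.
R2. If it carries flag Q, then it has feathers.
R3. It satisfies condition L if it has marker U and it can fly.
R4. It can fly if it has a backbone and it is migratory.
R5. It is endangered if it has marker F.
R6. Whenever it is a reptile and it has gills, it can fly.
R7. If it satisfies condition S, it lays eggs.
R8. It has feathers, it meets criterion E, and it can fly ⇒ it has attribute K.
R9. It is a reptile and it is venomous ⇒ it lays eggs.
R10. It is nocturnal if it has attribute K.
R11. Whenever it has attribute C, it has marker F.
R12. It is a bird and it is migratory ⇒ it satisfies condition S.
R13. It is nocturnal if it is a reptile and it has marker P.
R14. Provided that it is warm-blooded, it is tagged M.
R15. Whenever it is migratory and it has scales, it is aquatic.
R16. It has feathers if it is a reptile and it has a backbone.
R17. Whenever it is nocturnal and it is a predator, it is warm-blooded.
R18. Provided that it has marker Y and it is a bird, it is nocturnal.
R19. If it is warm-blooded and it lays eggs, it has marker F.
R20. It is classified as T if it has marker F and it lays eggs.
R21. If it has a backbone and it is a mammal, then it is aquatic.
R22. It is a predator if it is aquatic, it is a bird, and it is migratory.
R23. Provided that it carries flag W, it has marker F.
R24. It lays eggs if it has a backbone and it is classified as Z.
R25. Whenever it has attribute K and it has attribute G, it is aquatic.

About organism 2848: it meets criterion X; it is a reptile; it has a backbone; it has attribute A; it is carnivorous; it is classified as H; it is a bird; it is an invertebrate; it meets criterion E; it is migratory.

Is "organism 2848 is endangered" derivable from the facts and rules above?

By R1 (it meets criterion E, it meets criterion X): it is aquatic.
By R4 (it has a backbone, it is migratory): it can fly.
By R12 (it is a bird, it is migratory): it satisfies condition S.
By R16 (it is a reptile, it has a backbone): it has feathers.
By R22 (it is aquatic, it is a bird, it is migratory): it is a predator.
By R7 (it satisfies condition S): it lays eggs.
By R8 (it has feathers, it meets criterion E, it can fly): it has attribute K.
By R10 (it has attribute K): it is nocturnal.
By R17 (it is nocturnal, it is a predator): it is warm-blooded.
By R19 (it is warm-blooded, it lays eggs): it has marker F.
By R5 (it has marker F): it is endangered.

Yes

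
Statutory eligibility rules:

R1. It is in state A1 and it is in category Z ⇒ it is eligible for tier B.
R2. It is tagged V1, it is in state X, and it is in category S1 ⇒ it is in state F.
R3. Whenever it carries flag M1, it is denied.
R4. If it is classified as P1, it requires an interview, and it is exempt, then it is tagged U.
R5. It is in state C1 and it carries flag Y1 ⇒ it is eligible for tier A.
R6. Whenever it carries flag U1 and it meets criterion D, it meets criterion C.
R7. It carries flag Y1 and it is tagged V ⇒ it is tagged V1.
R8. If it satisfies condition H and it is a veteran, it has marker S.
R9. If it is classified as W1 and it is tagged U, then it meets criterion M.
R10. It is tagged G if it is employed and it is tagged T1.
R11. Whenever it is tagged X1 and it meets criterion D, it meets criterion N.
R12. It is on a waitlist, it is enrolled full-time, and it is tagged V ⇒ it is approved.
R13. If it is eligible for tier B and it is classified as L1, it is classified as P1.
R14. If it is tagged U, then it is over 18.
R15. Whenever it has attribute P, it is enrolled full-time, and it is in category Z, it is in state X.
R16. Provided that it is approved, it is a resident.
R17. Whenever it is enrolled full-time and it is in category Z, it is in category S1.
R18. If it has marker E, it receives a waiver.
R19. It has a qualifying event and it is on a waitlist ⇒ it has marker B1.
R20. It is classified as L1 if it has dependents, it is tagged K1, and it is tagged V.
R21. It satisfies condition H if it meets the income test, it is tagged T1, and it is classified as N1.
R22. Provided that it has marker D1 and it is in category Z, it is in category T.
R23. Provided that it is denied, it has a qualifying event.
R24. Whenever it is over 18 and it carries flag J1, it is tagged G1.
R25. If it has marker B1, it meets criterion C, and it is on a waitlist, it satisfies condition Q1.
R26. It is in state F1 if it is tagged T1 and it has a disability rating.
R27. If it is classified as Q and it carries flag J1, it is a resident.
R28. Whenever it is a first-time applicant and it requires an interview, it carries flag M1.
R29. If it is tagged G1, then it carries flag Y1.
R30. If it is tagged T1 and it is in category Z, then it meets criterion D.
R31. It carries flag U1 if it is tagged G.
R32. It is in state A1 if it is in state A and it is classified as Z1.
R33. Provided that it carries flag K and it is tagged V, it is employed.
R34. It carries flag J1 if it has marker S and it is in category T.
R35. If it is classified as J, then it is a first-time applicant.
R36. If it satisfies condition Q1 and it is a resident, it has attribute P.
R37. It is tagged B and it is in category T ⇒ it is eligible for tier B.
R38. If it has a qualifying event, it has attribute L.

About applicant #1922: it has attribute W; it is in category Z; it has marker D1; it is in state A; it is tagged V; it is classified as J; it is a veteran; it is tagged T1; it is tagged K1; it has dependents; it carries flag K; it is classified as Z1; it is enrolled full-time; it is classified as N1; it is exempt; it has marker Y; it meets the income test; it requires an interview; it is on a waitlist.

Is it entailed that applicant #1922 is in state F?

By R12 (it is on a waitlist, it is enrolled full-time, it is tagged V): it is approved.
By R16 (it is approved): it is a resident.
By R17 (it is enrolled full-time, it is in category Z): it is in category S1.
By R20 (it has dependents, it is tagged K1, it is tagged V): it is classified as L1.
By R21 (it meets the income test, it is tagged T1, it is classified as N1): it satisfies condition H.
By R22 (it has marker D1, it is in category Z): it is in category T.
By R30 (it is tagged T1, it is in category Z): it meets criterion D.
By R32 (it is in state A, it is classified as Z1): it is in state A1.
By R33 (it carries flag K, it is tagged V): it is employed.
By R35 (it is classified as J): it is a first-time applicant.
By R1 (it is in state A1, it is in category Z): it is eligible for tier B.
By R8 (it satisfies condition H, it is a veteran): it has marker S.
By R10 (it is employed, it is tagged T1): it is tagged G.
By R13 (it is eligible for tier B, it is classified as L1): it is classified as P1.
By R28 (it is a first-time applicant, it requires an interview): it carries flag M1.
By R31 (it is tagged G): it carries flag U1.
By R34 (it has marker S, it is in category T): it carries flag J1.
By R3 (it carries flag M1): it is denied.
By R4 (it is classified as P1, it requires an interview, it is exempt): it is tagged U.
By R6 (it carries flag U1, it meets criterion D): it meets criterion C.
By R14 (it is tagged U): it is over 18.
By R23 (it is denied): it has a qualifying event.
By R24 (it is over 18, it carries flag J1): it is tagged G1.
By R29 (it is tagged G1): it carries flag Y1.
By R7 (it carries flag Y1, it is tagged V): it is tagged V1.
By R19 (it has a qualifying event, it is on a waitlist): it has marker B1.
By R25 (it has marker B1, it meets criterion C, it is on a waitlist): it satisfies condition Q1.
By R36 (it satisfies condition Q1, it is a resident): it has attribute P.
By R15 (it has attribute P, it is enrolled full-time, it is in category Z): it is in state X.
By R2 (it is tagged V1, it is in state X, it is in category S1): it is in state F.

Yes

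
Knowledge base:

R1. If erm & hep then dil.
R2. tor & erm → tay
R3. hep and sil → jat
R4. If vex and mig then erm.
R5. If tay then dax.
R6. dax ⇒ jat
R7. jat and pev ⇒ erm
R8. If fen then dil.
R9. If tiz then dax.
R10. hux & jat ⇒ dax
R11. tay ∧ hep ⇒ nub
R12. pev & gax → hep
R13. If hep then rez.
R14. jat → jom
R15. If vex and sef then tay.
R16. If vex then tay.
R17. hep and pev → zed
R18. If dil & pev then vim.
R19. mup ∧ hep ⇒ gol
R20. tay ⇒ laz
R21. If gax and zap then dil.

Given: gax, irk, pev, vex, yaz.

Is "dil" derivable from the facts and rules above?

Yes

hep  (by R12: pev, gax)
tay  (by R16: vex)
dax  (by R5: tay)
jat  (by R6: dax)
erm  (by R7: jat, pev)
dil  (by R1: erm, hep)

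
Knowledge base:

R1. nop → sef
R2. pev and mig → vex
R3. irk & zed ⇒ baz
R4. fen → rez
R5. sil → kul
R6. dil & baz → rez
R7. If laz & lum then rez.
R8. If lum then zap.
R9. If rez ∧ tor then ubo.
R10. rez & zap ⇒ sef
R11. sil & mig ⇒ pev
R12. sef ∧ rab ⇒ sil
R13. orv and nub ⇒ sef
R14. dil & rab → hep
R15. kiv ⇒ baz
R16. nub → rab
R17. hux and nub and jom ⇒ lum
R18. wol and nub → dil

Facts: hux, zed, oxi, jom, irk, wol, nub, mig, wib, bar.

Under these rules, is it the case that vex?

baz  (by R3: irk, zed)
rab  (by R16: nub)
lum  (by R17: hux, nub, jom)
dil  (by R18: wol, nub)
rez  (by R6: dil, baz)
zap  (by R8: lum)
sef  (by R10: rez, zap)
sil  (by R12: sef, rab)
pev  (by R11: sil, mig)
vex  (by R2: pev, mig)

Yes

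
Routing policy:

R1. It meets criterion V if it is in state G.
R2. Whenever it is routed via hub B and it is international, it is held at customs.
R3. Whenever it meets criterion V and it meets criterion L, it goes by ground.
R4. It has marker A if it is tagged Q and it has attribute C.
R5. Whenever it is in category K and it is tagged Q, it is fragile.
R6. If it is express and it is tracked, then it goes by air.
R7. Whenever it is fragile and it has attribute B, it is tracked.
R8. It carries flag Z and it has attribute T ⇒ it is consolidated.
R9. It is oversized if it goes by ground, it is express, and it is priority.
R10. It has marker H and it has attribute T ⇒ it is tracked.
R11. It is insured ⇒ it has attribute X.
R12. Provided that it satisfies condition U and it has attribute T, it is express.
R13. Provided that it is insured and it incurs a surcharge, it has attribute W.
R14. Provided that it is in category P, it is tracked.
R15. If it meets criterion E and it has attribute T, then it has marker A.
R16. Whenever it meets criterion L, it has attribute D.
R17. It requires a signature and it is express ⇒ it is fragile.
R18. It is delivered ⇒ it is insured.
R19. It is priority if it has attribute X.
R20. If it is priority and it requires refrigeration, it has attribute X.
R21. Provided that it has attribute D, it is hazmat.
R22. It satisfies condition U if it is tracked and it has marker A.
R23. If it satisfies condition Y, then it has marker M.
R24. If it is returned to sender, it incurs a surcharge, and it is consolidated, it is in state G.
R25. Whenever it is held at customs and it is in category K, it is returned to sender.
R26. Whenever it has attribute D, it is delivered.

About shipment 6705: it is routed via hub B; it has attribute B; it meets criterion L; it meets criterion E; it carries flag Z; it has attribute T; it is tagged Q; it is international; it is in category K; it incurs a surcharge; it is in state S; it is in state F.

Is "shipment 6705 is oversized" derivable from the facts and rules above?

By R2 (it is routed via hub B, it is international): it is held at customs.
By R5 (it is in category K, it is tagged Q): it is fragile.
By R7 (it is fragile, it has attribute B): it is tracked.
By R8 (it carries flag Z, it has attribute T): it is consolidated.
By R15 (it meets criterion E, it has attribute T): it has marker A.
By R16 (it meets criterion L): it has attribute D.
By R22 (it is tracked, it has marker A): it satisfies condition U.
By R25 (it is held at customs, it is in category K): it is returned to sender.
By R26 (it has attribute D): it is delivered.
By R12 (it satisfies condition U, it has attribute T): it is express.
By R18 (it is delivered): it is insured.
By R24 (it is returned to sender, it incurs a surcharge, it is consolidated): it is in state G.
By R1 (it is in state G): it meets criterion V.
By R3 (it meets criterion V, it meets criterion L): it goes by ground.
By R11 (it is insured): it has attribute X.
By R19 (it has attribute X): it is priority.
By R9 (it goes by ground, it is express, it is priority): it is oversized.

Yes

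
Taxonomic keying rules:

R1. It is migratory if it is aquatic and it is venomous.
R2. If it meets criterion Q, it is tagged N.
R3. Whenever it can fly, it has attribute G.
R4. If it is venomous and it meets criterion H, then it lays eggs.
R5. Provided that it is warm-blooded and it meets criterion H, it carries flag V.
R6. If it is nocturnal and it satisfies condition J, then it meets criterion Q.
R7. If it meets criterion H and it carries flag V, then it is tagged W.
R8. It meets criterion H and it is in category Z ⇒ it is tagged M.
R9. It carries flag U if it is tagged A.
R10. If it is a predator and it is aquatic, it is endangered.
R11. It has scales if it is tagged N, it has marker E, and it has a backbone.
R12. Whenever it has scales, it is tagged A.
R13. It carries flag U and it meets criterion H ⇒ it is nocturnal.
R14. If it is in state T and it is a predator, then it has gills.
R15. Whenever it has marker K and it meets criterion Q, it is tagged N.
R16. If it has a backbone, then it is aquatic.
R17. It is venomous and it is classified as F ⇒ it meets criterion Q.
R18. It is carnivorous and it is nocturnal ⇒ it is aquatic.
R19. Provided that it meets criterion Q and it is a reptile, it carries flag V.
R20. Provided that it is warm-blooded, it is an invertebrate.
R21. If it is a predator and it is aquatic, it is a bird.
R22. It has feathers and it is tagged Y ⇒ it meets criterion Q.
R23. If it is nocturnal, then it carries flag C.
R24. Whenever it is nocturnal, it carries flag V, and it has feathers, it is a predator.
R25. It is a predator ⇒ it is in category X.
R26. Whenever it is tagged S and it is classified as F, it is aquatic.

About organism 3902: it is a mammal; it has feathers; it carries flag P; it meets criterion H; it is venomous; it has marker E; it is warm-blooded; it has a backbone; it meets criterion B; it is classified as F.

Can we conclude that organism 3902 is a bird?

Yes

By R5 (it is warm-blooded, it meets criterion H): it carries flag V.
By R16 (it has a backbone): it is aquatic.
By R17 (it is venomous, it is classified as F): it meets criterion Q.
By R2 (it meets criterion Q): it is tagged N.
By R11 (it is tagged N, it has marker E, it has a backbone): it has scales.
By R12 (it has scales): it is tagged A.
By R9 (it is tagged A): it carries flag U.
By R13 (it carries flag U, it meets criterion H): it is nocturnal.
By R24 (it is nocturnal, it carries flag V, it has feathers): it is a predator.
By R21 (it is a predator, it is aquatic): it is a bird.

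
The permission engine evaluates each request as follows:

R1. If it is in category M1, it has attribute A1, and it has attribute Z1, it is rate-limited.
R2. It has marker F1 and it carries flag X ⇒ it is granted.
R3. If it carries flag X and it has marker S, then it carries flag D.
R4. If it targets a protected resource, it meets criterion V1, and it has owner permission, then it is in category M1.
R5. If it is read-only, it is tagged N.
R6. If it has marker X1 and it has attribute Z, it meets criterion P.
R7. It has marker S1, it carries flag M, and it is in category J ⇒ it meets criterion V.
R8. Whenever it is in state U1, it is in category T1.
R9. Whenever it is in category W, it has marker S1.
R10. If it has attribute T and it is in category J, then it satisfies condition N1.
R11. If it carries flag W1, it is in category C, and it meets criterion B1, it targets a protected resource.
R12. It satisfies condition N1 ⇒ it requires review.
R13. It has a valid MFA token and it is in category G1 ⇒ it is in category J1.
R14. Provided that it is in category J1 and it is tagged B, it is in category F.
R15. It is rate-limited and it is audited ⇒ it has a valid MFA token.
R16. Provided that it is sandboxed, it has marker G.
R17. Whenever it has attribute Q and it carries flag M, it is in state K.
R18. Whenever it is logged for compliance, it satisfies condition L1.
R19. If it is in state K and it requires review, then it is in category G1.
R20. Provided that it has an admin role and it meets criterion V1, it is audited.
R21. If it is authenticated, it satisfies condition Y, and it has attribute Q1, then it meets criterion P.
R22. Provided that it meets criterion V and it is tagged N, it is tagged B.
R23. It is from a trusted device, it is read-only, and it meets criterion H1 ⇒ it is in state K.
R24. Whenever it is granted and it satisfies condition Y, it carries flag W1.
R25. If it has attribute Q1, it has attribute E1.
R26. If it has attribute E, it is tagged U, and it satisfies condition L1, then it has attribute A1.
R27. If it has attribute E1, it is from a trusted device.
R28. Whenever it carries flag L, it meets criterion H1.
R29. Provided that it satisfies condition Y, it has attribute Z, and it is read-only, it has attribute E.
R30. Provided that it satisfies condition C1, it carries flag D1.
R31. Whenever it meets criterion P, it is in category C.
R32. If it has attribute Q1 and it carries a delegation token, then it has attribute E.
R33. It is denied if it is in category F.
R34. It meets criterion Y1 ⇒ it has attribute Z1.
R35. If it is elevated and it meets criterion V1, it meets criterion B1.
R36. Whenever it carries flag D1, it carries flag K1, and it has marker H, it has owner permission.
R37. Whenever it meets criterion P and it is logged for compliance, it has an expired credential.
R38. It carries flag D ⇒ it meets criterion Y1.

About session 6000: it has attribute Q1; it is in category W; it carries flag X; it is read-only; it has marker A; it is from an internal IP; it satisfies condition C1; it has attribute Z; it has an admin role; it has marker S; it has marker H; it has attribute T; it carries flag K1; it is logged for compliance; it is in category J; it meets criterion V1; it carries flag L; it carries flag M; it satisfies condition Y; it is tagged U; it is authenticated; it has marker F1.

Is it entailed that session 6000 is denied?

Forward chaining from the given facts derives: is granted, carries flag D, is tagged N, has marker S1, satisfies condition N1, requires review, satisfies condition L1, is audited, meets criterion P, carries flag W1, has attribute E1, is from a trusted device, meets criterion H1, has attribute E, carries flag D1, is in category C, has owner permission, has an expired credential, meets criterion Y1, meets criterion V, is tagged B, is in state K, has attribute A1, has attribute Z1, is in category G1.
The only rule concluding "it is denied" is R33, which needs "it is in category F"; that is never established.

No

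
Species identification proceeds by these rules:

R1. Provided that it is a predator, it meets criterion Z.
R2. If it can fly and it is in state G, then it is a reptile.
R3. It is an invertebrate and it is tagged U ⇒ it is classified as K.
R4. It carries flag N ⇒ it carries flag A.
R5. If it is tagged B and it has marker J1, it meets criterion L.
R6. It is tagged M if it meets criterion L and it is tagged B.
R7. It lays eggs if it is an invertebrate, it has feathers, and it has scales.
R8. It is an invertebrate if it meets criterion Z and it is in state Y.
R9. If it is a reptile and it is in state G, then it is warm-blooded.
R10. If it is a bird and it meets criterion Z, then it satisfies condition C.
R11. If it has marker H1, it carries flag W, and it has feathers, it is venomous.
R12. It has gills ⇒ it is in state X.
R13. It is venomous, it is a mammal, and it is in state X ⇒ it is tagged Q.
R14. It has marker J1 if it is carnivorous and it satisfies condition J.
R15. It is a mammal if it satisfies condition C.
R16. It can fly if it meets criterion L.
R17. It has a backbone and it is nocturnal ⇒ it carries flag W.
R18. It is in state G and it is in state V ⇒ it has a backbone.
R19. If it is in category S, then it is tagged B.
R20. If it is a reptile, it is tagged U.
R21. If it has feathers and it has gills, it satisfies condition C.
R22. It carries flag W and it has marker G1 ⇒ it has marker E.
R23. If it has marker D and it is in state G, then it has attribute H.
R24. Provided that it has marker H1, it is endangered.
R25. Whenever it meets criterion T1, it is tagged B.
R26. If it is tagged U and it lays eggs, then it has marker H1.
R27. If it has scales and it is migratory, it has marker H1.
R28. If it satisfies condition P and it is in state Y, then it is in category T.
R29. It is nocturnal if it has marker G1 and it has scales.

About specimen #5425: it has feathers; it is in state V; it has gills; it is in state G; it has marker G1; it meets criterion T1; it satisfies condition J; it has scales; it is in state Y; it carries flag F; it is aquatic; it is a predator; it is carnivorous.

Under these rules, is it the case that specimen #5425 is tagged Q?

Yes

By R1 (it is a predator): it meets criterion Z.
By R8 (it meets criterion Z, it is in state Y): it is an invertebrate.
By R12 (it has gills): it is in state X.
By R14 (it is carnivorous, it satisfies condition J): it has marker J1.
By R18 (it is in state G, it is in state V): it has a backbone.
By R21 (it has feathers, it has gills): it satisfies condition C.
By R25 (it meets criterion T1): it is tagged B.
By R29 (it has marker G1, it has scales): it is nocturnal.
By R5 (it is tagged B, it has marker J1): it meets criterion L.
By R7 (it is an invertebrate, it has feathers, it has scales): it lays eggs.
By R15 (it satisfies condition C): it is a mammal.
By R16 (it meets criterion L): it can fly.
By R17 (it has a backbone, it is nocturnal): it carries flag W.
By R2 (it can fly, it is in state G): it is a reptile.
By R20 (it is a reptile): it is tagged U.
By R26 (it is tagged U, it lays eggs): it has marker H1.
By R11 (it has marker H1, it carries flag W, it has feathers): it is venomous.
By R13 (it is venomous, it is a mammal, it is in state X): it is tagged Q.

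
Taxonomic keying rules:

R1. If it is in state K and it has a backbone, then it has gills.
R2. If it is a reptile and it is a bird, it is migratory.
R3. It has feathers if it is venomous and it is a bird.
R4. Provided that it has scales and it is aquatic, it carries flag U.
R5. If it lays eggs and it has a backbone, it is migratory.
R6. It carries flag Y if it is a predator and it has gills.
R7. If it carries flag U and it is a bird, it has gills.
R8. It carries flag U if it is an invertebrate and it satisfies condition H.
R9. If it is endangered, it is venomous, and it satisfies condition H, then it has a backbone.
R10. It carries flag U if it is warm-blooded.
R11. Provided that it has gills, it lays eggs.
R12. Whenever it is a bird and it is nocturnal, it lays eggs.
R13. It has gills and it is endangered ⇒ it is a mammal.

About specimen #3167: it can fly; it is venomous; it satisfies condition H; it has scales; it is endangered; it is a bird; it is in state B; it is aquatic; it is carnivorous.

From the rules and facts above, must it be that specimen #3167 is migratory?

Yes

By R4 (it has scales, it is aquatic): it carries flag U.
By R7 (it carries flag U, it is a bird): it has gills.
By R9 (it is endangered, it is venomous, it satisfies condition H): it has a backbone.
By R11 (it has gills): it lays eggs.
By R5 (it lays eggs, it has a backbone): it is migratory.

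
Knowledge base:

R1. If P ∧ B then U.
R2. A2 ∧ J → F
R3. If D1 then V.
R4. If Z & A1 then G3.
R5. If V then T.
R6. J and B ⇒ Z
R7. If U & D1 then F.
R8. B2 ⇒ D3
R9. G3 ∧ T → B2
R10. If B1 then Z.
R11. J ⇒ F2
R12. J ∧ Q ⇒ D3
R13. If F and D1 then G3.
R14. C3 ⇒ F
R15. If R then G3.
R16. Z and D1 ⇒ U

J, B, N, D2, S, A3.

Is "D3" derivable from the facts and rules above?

Forward chaining from the given facts derives: Z, F2.
Rules concluding D3: R8 needs B2; R12 needs Q — none of these are established.

No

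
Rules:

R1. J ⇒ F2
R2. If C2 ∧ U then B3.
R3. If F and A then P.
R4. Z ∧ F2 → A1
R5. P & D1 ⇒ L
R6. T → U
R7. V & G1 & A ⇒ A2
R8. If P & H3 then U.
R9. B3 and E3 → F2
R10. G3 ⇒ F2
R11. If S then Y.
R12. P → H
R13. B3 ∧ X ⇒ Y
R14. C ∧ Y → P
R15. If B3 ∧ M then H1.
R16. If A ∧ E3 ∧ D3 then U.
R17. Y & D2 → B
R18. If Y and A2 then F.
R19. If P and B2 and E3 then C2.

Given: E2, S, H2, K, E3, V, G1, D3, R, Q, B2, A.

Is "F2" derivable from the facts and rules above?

A2  (by R7: V, G1, A)
Y  (by R11: S)
U  (by R16: A, E3, D3)
F  (by R18: Y, A2)
P  (by R3: F, A)
C2  (by R19: P, B2, E3)
B3  (by R2: C2, U)
F2  (by R9: B3, E3)

Yes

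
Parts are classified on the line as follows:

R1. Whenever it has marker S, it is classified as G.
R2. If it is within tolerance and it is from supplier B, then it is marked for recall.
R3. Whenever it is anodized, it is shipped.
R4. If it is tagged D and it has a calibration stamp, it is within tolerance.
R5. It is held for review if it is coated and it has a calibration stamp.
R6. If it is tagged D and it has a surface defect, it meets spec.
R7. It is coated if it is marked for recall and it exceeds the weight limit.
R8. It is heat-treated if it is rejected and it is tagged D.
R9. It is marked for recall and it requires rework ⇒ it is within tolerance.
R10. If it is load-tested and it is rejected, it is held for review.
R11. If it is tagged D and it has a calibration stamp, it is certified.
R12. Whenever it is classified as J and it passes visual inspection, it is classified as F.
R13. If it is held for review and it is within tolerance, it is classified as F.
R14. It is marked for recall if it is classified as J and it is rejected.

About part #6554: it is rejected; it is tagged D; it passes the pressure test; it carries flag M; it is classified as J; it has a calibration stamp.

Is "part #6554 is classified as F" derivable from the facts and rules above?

No

Forward chaining from the given facts derives: is within tolerance, is heat-treated, is certified, is marked for recall.
Rules concluding "it is classified as F": R12 needs "it passes visual inspection"; R13 needs "it is held for review" — none of these are established.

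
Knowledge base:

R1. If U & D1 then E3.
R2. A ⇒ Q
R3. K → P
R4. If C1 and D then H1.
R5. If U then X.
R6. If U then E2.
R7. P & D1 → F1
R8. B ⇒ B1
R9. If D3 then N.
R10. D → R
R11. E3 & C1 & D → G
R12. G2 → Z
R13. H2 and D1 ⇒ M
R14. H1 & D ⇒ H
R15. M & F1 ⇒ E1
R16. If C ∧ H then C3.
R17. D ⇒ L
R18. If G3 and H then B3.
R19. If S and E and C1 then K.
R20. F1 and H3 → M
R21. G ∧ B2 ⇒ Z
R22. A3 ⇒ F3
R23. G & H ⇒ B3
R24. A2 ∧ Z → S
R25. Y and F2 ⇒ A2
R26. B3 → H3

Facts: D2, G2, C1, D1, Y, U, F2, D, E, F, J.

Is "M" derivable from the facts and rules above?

E3  (by R1: U, D1)
H1  (by R4: C1, D)
G  (by R11: E3, C1, D)
Z  (by R12: G2)
H  (by R14: H1, D)
B3  (by R23: G, H)
A2  (by R25: Y, F2)
H3  (by R26: B3)
S  (by R24: A2, Z)
K  (by R19: S, E, C1)
P  (by R3: K)
F1  (by R7: P, D1)
M  (by R20: F1, H3)

Yes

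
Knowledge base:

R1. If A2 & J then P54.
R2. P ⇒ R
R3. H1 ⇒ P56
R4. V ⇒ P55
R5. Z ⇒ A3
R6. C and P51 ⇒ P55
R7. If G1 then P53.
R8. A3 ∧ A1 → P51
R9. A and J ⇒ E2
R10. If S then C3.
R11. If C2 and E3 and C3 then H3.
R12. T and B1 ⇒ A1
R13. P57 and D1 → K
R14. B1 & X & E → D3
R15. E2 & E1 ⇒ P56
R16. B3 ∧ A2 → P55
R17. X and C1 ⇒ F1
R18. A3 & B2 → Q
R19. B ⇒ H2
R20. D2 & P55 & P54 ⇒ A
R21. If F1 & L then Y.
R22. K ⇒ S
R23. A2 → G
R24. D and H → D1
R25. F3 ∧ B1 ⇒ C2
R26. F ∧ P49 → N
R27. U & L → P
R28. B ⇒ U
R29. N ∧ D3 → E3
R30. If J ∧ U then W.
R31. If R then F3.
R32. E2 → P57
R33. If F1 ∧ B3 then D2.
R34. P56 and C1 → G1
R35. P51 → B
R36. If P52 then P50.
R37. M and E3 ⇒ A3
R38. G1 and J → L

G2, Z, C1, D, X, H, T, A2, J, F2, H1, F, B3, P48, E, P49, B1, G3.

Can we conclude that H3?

Yes

P54  (by R1: A2, J)
P56  (by R3: H1)
A3  (by R5: Z)
A1  (by R12: T, B1)
D3  (by R14: B1, X, E)
P55  (by R16: B3, A2)
F1  (by R17: X, C1)
D1  (by R24: D, H)
N  (by R26: F, P49)
E3  (by R29: N, D3)
D2  (by R33: F1, B3)
G1  (by R34: P56, C1)
L  (by R38: G1, J)
P51  (by R8: A3, A1)
A  (by R20: D2, P55, P54)
B  (by R35: P51)
E2  (by R9: A, J)
U  (by R28: B)
P57  (by R32: E2)
K  (by R13: P57, D1)
S  (by R22: K)
P  (by R27: U, L)
R  (by R2: P)
C3  (by R10: S)
F3  (by R31: R)
C2  (by R25: F3, B1)
H3  (by R11: C2, E3, C3)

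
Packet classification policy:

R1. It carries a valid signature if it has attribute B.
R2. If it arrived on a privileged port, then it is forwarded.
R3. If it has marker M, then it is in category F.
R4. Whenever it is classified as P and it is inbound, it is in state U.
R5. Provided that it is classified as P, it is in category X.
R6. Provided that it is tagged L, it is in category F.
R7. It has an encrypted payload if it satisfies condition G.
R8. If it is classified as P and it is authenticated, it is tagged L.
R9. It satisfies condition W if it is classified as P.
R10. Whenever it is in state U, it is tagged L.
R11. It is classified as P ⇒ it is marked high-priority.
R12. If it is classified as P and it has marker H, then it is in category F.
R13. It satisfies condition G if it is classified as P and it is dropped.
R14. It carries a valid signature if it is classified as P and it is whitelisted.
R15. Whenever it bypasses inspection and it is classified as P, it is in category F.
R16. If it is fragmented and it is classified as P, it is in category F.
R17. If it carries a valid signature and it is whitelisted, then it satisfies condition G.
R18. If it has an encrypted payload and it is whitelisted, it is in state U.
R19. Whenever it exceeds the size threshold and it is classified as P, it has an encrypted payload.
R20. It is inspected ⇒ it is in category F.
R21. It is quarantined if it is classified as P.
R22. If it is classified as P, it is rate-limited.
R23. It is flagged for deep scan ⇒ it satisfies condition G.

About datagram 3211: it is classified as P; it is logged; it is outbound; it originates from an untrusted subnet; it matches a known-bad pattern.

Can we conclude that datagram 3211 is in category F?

Forward chaining from the given facts derives: is in category X, satisfies condition W, is marked high-priority, is quarantined, is rate-limited.
Rules concluding "it is in category F": R3 needs "it has marker M"; R6 needs "it is tagged L"; R12 needs "it has marker H"; R15 needs "it bypasses inspection"; R16 needs "it is fragmented"; R20 needs "it is inspected" — none of these are established.

No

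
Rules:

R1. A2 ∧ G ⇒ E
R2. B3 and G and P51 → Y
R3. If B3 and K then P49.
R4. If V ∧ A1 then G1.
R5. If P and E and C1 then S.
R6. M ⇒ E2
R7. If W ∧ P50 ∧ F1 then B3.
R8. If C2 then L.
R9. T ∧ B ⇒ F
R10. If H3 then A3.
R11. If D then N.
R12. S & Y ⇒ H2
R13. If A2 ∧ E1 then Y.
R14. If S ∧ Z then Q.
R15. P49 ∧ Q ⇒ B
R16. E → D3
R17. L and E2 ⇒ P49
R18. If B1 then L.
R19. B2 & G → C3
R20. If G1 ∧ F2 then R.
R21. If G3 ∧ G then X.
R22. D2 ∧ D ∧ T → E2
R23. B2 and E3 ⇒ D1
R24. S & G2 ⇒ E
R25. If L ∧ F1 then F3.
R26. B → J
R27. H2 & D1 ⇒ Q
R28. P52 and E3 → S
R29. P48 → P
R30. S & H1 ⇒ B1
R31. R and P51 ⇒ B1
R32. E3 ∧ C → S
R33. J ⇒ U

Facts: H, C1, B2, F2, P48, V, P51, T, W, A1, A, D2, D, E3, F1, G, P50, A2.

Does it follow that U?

E  (by R1: A2, G)
G1  (by R4: V, A1)
B3  (by R7: W, P50, F1)
R  (by R20: G1, F2)
E2  (by R22: D2, D, T)
D1  (by R23: B2, E3)
P  (by R29: P48)
B1  (by R31: R, P51)
Y  (by R2: B3, G, P51)
S  (by R5: P, E, C1)
H2  (by R12: S, Y)
L  (by R18: B1)
Q  (by R27: H2, D1)
P49  (by R17: L, E2)
B  (by R15: P49, Q)
J  (by R26: B)
U  (by R33: J)

Yes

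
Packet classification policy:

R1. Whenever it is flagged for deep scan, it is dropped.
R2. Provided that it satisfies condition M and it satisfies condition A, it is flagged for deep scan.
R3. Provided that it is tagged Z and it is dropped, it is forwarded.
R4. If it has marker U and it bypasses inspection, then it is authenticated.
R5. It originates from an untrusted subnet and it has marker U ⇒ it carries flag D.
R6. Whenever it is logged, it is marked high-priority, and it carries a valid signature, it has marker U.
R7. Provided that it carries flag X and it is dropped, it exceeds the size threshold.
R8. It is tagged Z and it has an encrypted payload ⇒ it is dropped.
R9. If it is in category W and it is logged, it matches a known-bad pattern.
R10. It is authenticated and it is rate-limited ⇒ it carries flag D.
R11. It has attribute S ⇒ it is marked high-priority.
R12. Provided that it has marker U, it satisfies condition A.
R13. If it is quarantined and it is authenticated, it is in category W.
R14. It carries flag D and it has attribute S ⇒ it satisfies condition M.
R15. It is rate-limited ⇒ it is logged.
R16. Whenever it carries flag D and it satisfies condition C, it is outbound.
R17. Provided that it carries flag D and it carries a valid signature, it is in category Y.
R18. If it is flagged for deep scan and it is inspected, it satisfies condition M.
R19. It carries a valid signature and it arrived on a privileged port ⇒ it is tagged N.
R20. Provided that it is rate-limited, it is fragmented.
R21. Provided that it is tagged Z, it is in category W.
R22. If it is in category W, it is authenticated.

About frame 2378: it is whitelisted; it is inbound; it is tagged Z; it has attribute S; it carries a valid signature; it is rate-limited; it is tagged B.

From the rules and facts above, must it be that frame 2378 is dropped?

By R11 (it has attribute S): it is marked high-priority.
By R15 (it is rate-limited): it is logged.
By R21 (it is tagged Z): it is in category W.
By R22 (it is in category W): it is authenticated.
By R6 (it is logged, it is marked high-priority, it carries a valid signature): it has marker U.
By R10 (it is authenticated, it is rate-limited): it carries flag D.
By R12 (it has marker U): it satisfies condition A.
By R14 (it carries flag D, it has attribute S): it satisfies condition M.
By R2 (it satisfies condition M, it satisfies condition A): it is flagged for deep scan.
By R1 (it is flagged for deep scan): it is dropped.

Yes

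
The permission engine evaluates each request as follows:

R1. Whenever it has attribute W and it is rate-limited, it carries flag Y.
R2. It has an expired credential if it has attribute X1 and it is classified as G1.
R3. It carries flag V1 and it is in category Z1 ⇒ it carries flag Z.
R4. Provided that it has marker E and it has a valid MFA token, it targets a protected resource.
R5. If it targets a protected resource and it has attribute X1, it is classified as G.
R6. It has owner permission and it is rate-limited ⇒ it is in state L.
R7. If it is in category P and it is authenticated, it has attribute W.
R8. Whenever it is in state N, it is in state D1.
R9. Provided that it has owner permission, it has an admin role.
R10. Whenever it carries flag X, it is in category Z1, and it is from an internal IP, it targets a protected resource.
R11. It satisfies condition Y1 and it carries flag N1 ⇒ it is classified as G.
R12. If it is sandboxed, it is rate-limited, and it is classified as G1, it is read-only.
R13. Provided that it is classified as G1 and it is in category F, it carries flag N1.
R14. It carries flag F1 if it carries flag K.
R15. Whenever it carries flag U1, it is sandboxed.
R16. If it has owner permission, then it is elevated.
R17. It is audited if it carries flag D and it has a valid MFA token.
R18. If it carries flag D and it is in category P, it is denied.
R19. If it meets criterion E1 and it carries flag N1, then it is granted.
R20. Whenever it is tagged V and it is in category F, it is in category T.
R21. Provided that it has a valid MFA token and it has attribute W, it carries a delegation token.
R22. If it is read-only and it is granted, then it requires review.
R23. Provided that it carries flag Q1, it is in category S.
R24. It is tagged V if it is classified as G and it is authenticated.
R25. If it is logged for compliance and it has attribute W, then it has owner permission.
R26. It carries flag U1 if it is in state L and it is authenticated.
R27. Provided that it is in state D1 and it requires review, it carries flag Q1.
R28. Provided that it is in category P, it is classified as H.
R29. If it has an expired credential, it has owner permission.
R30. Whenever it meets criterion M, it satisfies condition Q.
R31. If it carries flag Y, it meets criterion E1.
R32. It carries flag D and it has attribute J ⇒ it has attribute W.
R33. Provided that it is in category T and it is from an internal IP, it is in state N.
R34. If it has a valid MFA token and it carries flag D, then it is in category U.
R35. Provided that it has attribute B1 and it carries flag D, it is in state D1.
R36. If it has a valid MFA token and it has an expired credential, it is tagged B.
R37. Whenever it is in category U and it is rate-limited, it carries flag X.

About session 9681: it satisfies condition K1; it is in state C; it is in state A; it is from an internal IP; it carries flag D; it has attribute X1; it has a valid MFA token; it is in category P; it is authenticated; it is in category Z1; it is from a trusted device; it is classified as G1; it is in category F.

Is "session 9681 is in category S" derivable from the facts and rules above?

Forward chaining from the given facts derives: has an expired credential, has attribute W, carries flag N1, is audited, is denied, carries a delegation token, is classified as H, has owner permission, is in category U, is tagged B, has an admin role, is elevated.
The only rule concluding "it is in category S" is R23, which needs "it carries flag Q1"; that is never established.

No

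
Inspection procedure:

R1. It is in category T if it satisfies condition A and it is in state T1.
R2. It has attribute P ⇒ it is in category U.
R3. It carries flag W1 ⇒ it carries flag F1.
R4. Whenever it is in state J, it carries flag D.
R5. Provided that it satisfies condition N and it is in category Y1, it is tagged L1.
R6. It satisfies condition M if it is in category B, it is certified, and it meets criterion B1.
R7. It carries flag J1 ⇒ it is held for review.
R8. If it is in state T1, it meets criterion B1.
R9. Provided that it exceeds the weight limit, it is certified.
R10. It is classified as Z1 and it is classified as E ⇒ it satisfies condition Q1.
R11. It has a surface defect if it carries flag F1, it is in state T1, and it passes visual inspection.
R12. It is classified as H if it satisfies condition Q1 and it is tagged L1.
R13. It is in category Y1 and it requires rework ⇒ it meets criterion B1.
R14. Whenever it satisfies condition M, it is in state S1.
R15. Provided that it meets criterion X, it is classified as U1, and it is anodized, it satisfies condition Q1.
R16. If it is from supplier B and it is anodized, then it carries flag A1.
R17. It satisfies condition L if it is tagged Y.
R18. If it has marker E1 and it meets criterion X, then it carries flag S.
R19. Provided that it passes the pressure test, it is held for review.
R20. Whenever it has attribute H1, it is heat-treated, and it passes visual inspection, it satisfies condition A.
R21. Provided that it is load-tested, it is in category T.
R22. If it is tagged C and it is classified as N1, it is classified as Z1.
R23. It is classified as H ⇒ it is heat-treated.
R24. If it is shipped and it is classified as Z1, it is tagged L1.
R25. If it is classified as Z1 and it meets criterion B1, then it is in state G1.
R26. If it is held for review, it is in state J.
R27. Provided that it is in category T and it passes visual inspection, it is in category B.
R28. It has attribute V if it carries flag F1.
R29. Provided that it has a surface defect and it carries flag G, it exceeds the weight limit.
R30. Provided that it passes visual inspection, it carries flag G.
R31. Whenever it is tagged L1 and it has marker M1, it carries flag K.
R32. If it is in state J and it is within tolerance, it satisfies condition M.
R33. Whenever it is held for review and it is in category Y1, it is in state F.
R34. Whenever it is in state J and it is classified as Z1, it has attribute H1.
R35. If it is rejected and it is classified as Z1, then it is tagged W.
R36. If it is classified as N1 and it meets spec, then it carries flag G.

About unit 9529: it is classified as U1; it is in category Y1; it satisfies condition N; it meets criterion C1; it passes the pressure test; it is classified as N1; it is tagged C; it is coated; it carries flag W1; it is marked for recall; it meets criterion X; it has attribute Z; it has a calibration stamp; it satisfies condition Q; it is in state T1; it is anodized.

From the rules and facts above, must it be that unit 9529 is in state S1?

Forward chaining from the given facts derives: carries flag F1, is tagged L1, meets criterion B1, satisfies condition Q1, is held for review, is classified as Z1, is in state G1, is in state J, has attribute V, is in state F, has attribute H1, carries flag D, is classified as H, is heat-treated.
The only rule concluding "it is in state S1" is R14, which needs "it satisfies condition M"; that is never established.

No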